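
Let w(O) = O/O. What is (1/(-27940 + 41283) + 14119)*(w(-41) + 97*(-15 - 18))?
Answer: -602847417600/13343 ≈ -4.5181e+7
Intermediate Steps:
w(O) = 1
(1/(-27940 + 41283) + 14119)*(w(-41) + 97*(-15 - 18)) = (1/(-27940 + 41283) + 14119)*(1 + 97*(-15 - 18)) = (1/13343 + 14119)*(1 + 97*(-33)) = (1/13343 + 14119)*(1 - 3201) = (188389818/13343)*(-3200) = -602847417600/13343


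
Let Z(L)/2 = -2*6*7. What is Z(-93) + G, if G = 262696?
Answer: 262528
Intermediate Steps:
Z(L) = -168 (Z(L) = 2*(-2*6*7) = 2*(-12*7) = 2*(-84) = -168)
Z(-93) + G = -168 + 262696 = 262528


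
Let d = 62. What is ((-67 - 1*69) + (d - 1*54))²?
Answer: 16384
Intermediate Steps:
((-67 - 1*69) + (d - 1*54))² = ((-67 - 1*69) + (62 - 1*54))² = ((-67 - 69) + (62 - 54))² = (-136 + 8)² = (-128)² = 16384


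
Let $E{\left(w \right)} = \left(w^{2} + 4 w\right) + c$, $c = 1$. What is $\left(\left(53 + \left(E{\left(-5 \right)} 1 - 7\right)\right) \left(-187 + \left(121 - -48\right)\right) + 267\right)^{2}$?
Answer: $447561$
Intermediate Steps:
$E{\left(w \right)} = 1 + w^{2} + 4 w$ ($E{\left(w \right)} = \left(w^{2} + 4 w\right) + 1 = 1 + w^{2} + 4 w$)
$\left(\left(53 + \left(E{\left(-5 \right)} 1 - 7\right)\right) \left(-187 + \left(121 - -48\right)\right) + 267\right)^{2} = \left(\left(53 - \left(7 - \left(1 + \left(-5\right)^{2} + 4 \left(-5\right)\right) 1\right)\right) \left(-187 + \left(121 - -48\right)\right) + 267\right)^{2} = \left(\left(53 - \left(7 - \left(1 + 25 - 20\right) 1\right)\right) \left(-187 + \left(121 + 48\right)\right) + 267\right)^{2} = \left(\left(53 + \left(6 \cdot 1 - 7\right)\right) \left(-187 + 169\right) + 267\right)^{2} = \left(\left(53 + \left(6 - 7\right)\right) \left(-18\right) + 267\right)^{2} = \left(\left(53 - 1\right) \left(-18\right) + 267\right)^{2} = \left(52 \left(-18\right) + 267\right)^{2} = \left(-936 + 267\right)^{2} = \left(-669\right)^{2} = 447561$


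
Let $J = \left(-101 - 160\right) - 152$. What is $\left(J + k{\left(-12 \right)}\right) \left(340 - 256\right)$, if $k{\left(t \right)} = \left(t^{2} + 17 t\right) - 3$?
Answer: $-39984$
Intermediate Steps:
$k{\left(t \right)} = -3 + t^{2} + 17 t$
$J = -413$ ($J = -261 - 152 = -413$)
$\left(J + k{\left(-12 \right)}\right) \left(340 - 256\right) = \left(-413 + \left(-3 + \left(-12\right)^{2} + 17 \left(-12\right)\right)\right) \left(340 - 256\right) = \left(-413 - 63\right) 84 = \left(-476\right) 84 = -39984$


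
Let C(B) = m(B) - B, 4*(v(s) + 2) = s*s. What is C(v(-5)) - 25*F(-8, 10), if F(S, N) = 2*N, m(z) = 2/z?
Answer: -34257/68 ≈ -503.78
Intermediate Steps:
v(s) = -2 + s²/4 (v(s) = -2 + (s*s)/4 = -2 + s²/4)
C(B) = -B + 2/B (C(B) = 2/B - B = -B + 2/B)
C(v(-5)) - 25*F(-8, 10) = (-(-2 + (¼)*(-5)²) + 2/(-2 + (¼)*(-5)²)) - 50*10 = (-(-2 + (¼)*25) + 2/(-2 + (¼)*25)) - 25*20 = (-(-2 + 25/4) + 2/(-2 + 25/4)) - 500 = (-1*17/4 + 2/(17/4)) - 500 = (-17/4 + 2*(4/17)) - 500 = (-17/4 + 8/17) - 500 = -257/68 - 500 = -34257/68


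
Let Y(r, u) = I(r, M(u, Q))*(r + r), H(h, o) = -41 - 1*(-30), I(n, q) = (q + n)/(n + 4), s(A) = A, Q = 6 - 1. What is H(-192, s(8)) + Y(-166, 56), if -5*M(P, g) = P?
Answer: -151531/405 ≈ -374.15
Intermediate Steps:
Q = 5
M(P, g) = -P/5
I(n, q) = (n + q)/(4 + n)
H(h, o) = -11 (H(h, o) = -41 + 30 = -11)
Y(r, u) = 2*r*(r - u/5)/(4 + r) (Y(r, u) = ((r - u/5)/(4 + r))*(r + r) = ((r - u/5)/(4 + r))*(2*r) = 2*r*(r - u/5)/(4 + r))
H(-192, s(8)) + Y(-166, 56) = -11 + (2/5)*(-166)*(-1*56 + 5*(-166))/(4 - 166) = -11 + (2/5)*(-166)*(-56 - 830)/(-162) = -11 + (2/5)*(-166)*(-1/162)*(-886) = -11 - 147076/405 = -151531/405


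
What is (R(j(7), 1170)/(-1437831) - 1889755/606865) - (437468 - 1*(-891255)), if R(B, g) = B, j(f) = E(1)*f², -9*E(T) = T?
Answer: -298132875820371499/224374965381 ≈ -1.3287e+6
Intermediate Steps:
E(T) = -T/9
j(f) = -f²/9 (j(f) = (-⅑*1)*f² = -f²/9)
(R(j(7), 1170)/(-1437831) - 1889755/606865) - (437468 - 1*(-891255)) = (-⅑*7²/(-1437831) - 1889755/606865) - (437468 - 1*(-891255)) = (-⅑*49*(-1/1437831) - 1889755*1/606865) - (437468 + 891255) = (-49/9*(-1/1437831) - 53993/17339) - 1*1328723 = (49/12940479 - 53993/17339) - 1328723 = -698694433036/224374965381 - 1328723 = -298132875820371499/224374965381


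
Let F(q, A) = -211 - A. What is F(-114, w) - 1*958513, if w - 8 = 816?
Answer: -959548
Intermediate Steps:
w = 824 (w = 8 + 816 = 824)
F(-114, w) - 1*958513 = (-211 - 1*824) - 1*958513 = (-211 - 824) - 958513 = -1035 - 958513 = -959548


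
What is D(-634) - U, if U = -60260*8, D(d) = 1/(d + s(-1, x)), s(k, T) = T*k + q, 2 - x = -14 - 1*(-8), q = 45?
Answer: 287801759/597 ≈ 4.8208e+5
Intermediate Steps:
x = 8 (x = 2 - (-14 - 1*(-8)) = 2 - (-14 + 8) = 2 - 1*(-6) = 2 + 6 = 8)
s(k, T) = 45 + T*k (s(k, T) = T*k + 45 = 45 + T*k)
D(d) = 1/(37 + d) (D(d) = 1/(d + (45 + 8*(-1))) = 1/(d + (45 - 8)) = 1/(d + 37) = 1/(37 + d))
U = -482080
D(-634) - U = 1/(37 - 634) - 1*(-482080) = 1/(-597) + 482080 = -1/597 + 482080 = 287801759/597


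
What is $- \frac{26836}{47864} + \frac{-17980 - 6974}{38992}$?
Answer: $- \frac{140049223}{116644568} \approx -1.2006$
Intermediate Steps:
$- \frac{26836}{47864} + \frac{-17980 - 6974}{38992} = \left(-26836\right) \frac{1}{47864} - \frac{12477}{19496} = - \frac{6709}{11966} - \frac{12477}{19496} = - \frac{140049223}{116644568}$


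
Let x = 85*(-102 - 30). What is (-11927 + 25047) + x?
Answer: 1900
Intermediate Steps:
x = -11220 (x = 85*(-132) = -11220)
(-11927 + 25047) + x = (-11927 + 25047) - 11220 = 13120 - 11220 = 1900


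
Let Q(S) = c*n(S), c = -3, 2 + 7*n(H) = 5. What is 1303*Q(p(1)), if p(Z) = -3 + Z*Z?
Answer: -11727/7 ≈ -1675.3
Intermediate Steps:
n(H) = 3/7 (n(H) = -2/7 + (⅐)*5 = -2/7 + 5/7 = 3/7)
p(Z) = -3 + Z²
Q(S) = -9/7 (Q(S) = -3*3/7 = -9/7)
1303*Q(p(1)) = 1303*(-9/7) = -11727/7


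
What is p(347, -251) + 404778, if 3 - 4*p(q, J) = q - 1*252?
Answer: 404755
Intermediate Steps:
p(q, J) = 255/4 - q/4 (p(q, J) = ¾ - (q - 1*252)/4 = ¾ - (q - 252)/4 = ¾ - (-252 + q)/4 = ¾ + (63 - q/4) = 255/4 - q/4)
p(347, -251) + 404778 = (255/4 - ¼*347) + 404778 = (255/4 - 347/4) + 404778 = -23 + 404778 = 404755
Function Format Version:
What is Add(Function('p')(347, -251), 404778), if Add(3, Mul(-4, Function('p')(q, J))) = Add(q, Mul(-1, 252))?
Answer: 404755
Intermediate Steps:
Function('p')(q, J) = Add(Rational(255, 4), Mul(Rational(-1, 4), q)) (Function('p')(q, J) = Add(Rational(3, 4), Mul(Rational(-1, 4), Add(q, Mul(-1, 252)))) = Add(Rational(3, 4), Mul(Rational(-1, 4), Add(q, -252))) = Add(Rational(3, 4), Mul(Rational(-1, 4), Add(-252, q))) = Add(Rational(3, 4), Add(63, Mul(Rational(-1, 4), q))) = Add(Rational(255, 4), Mul(Rational(-1, 4), q)))
Add(Function('p')(347, -251), 404778) = Add(Add(Rational(255, 4), Mul(Rational(-1, 4), 347)), 404778) = Add(Add(Rational(255, 4), Rational(-347, 4)), 404778) = Add(-23, 404778) = 404755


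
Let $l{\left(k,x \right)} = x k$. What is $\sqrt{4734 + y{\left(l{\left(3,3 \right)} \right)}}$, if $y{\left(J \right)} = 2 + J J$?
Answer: $\sqrt{4817} \approx 69.405$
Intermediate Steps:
$l{\left(k,x \right)} = k x$
$y{\left(J \right)} = 2 + J^{2}$
$\sqrt{4734 + y{\left(l{\left(3,3 \right)} \right)}} = \sqrt{4734 + \left(2 + \left(3 \cdot 3\right)^{2}\right)} = \sqrt{4734 + \left(2 + 9^{2}\right)} = \sqrt{4734 + \left(2 + 81\right)} = \sqrt{4734 + 83} = \sqrt{4817}$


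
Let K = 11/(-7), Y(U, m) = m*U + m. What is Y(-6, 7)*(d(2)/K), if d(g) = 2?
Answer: 490/11 ≈ 44.545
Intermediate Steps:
Y(U, m) = m + U*m (Y(U, m) = U*m + m = m + U*m)
K = -11/7 (K = 11*(-1/7) = -11/7 ≈ -1.5714)
Y(-6, 7)*(d(2)/K) = (7*(1 - 6))*(2/(-11/7)) = (7*(-5))*(2*(-7/11)) = -35*(-14/11) = 490/11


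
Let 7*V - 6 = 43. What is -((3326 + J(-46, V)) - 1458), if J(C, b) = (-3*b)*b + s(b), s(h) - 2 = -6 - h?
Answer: -1710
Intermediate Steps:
V = 7 (V = 6/7 + (1/7)*43 = 6/7 + 43/7 = 7)
s(h) = -4 - h (s(h) = 2 + (-6 - h) = -4 - h)
J(C, b) = -4 - b - 3*b**2 (J(C, b) = (-3*b)*b + (-4 - b) = -3*b**2 + (-4 - b) = -4 - b - 3*b**2)
-((3326 + J(-46, V)) - 1458) = -((3326 + (-4 - 1*7 - 3*7**2)) - 1458) = -((3326 + (-4 - 7 - 3*49)) - 1458) = -((3326 + (-4 - 7 - 147)) - 1458) = -((3326 - 158) - 1458) = -(3168 - 1458) = -1*1710 = -1710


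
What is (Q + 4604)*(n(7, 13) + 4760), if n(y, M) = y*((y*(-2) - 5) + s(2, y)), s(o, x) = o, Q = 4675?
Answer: 43063839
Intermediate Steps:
n(y, M) = y*(-3 - 2*y) (n(y, M) = y*((y*(-2) - 5) + 2) = y*((-2*y - 5) + 2) = y*((-5 - 2*y) + 2) = y*(-3 - 2*y))
(Q + 4604)*(n(7, 13) + 4760) = (4675 + 4604)*(-1*7*(3 + 2*7) + 4760) = 9279*(-1*7*(3 + 14) + 4760) = 9279*(-1*7*17 + 4760) = 9279*(-119 + 4760) = 9279*4641 = 43063839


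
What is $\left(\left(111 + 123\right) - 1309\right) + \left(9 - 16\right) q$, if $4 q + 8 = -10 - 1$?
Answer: $- \frac{4167}{4} \approx -1041.8$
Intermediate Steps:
$q = - \frac{19}{4}$ ($q = -2 + \frac{-10 - 1}{4} = -2 + \frac{1}{4} \left(-11\right) = -2 - \frac{11}{4} = - \frac{19}{4} \approx -4.75$)
$\left(\left(111 + 123\right) - 1309\right) + \left(9 - 16\right) q = \left(\left(111 + 123\right) - 1309\right) + \left(9 - 16\right) \left(- \frac{19}{4}\right) = \left(234 - 1309\right) - - \frac{133}{4} = -1075 + \frac{133}{4} = - \frac{4167}{4}$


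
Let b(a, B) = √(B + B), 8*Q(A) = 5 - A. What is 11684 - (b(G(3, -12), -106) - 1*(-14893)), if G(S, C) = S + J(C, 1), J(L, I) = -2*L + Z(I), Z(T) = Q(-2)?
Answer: -3209 - 2*I*√53 ≈ -3209.0 - 14.56*I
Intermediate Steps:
Q(A) = 5/8 - A/8 (Q(A) = (5 - A)/8 = 5/8 - A/8)
Z(T) = 7/8 (Z(T) = 5/8 - ⅛*(-2) = 5/8 + ¼ = 7/8)
J(L, I) = 7/8 - 2*L (J(L, I) = -2*L + 7/8 = 7/8 - 2*L)
G(S, C) = 7/8 + S - 2*C (G(S, C) = S + (7/8 - 2*C) = 7/8 + S - 2*C)
b(a, B) = √2*√B (b(a, B) = √(2*B) = √2*√B)
11684 - (b(G(3, -12), -106) - 1*(-14893)) = 11684 - (√2*√(-106) - 1*(-14893)) = 11684 - (√2*(I*√106) + 14893) = 11684 - (2*I*√53 + 14893) = 11684 - (14893 + 2*I*√53) = 11684 + (-14893 - 2*I*√53) = -3209 - 2*I*√53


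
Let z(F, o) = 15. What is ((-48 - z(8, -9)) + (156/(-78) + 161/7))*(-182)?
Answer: 7644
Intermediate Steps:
((-48 - z(8, -9)) + (156/(-78) + 161/7))*(-182) = ((-48 - 1*15) + (156/(-78) + 161/7))*(-182) = ((-48 - 15) + (156*(-1/78) + 161*(1/7)))*(-182) = (-63 + (-2 + 23))*(-182) = (-63 + 21)*(-182) = -42*(-182) = 7644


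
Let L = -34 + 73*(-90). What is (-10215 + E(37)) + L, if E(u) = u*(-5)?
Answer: -17004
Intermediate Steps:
E(u) = -5*u
L = -6604 (L = -34 - 6570 = -6604)
(-10215 + E(37)) + L = (-10215 - 5*37) - 6604 = (-10215 - 185) - 6604 = -10400 - 6604 = -17004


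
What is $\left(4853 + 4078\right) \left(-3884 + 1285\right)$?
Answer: $-23211669$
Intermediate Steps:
$\left(4853 + 4078\right) \left(-3884 + 1285\right) = 8931 \left(-2599\right) = -23211669$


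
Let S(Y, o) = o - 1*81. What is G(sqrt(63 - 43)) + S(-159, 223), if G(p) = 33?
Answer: 175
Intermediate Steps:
S(Y, o) = -81 + o (S(Y, o) = o - 81 = -81 + o)
G(sqrt(63 - 43)) + S(-159, 223) = 33 + (-81 + 223) = 33 + 142 = 175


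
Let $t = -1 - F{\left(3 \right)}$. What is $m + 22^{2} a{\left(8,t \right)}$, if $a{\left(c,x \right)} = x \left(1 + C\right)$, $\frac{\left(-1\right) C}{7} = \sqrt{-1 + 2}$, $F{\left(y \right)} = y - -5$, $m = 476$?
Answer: $26612$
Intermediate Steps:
$F{\left(y \right)} = 5 + y$ ($F{\left(y \right)} = y + 5 = 5 + y$)
$C = -7$ ($C = - 7 \sqrt{-1 + 2} = - 7 \sqrt{1} = \left(-7\right) 1 = -7$)
$t = -9$ ($t = -1 - \left(5 + 3\right) = -1 - 8 = -9$)
$a{\left(c,x \right)} = - 6 x$ ($a{\left(c,x \right)} = x \left(1 - 7\right) = x \left(-6\right) = - 6 x$)
$m + 22^{2} a{\left(8,t \right)} = 476 + 22^{2} \left(\left(-6\right) \left(-9\right)\right) = 476 + 484 \cdot 54 = 476 + 26136 = 26612$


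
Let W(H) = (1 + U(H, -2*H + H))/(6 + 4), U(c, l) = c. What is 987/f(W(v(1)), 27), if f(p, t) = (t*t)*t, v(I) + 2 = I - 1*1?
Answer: 329/6561 ≈ 0.050145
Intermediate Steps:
v(I) = -3 + I (v(I) = -2 + (I - 1*1) = -2 + (I - 1) = -2 + (-1 + I) = -3 + I)
W(H) = 1/10 + H/10 (W(H) = (1 + H)/(6 + 4) = (1 + H)/10 = (1 + H)*(1/10) = 1/10 + H/10)
f(p, t) = t**3 (f(p, t) = t**2*t = t**3)
987/f(W(v(1)), 27) = 987/(27**3) = 987/19683 = 987*(1/19683) = 329/6561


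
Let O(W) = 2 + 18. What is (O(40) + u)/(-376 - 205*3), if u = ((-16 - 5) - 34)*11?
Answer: 585/991 ≈ 0.59031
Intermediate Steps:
O(W) = 20
u = -605 (u = (-21 - 34)*11 = -55*11 = -605)
(O(40) + u)/(-376 - 205*3) = (20 - 605)/(-376 - 205*3) = -585/(-376 - 615) = -585/(-991) = -585*(-1/991) = 585/991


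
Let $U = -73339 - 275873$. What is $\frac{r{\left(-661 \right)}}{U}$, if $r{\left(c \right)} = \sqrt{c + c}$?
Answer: $- \frac{i \sqrt{1322}}{349212} \approx - 0.00010412 i$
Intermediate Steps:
$r{\left(c \right)} = \sqrt{2} \sqrt{c}$ ($r{\left(c \right)} = \sqrt{2 c} = \sqrt{2} \sqrt{c}$)
$U = -349212$
$\frac{r{\left(-661 \right)}}{U} = \frac{\sqrt{2} \sqrt{-661}}{-349212} = \sqrt{2} i \sqrt{661} \left(- \frac{1}{349212}\right) = i \sqrt{1322} \left(- \frac{1}{349212}\right) = - \frac{i \sqrt{1322}}{349212}$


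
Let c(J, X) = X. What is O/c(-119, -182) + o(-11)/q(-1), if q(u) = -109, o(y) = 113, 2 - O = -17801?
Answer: -1961093/19838 ≈ -98.855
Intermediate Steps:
O = 17803 (O = 2 - 1*(-17801) = 2 + 17801 = 17803)
O/c(-119, -182) + o(-11)/q(-1) = 17803/(-182) + 113/(-109) = 17803*(-1/182) + 113*(-1/109) = -17803/182 - 113/109 = -1961093/19838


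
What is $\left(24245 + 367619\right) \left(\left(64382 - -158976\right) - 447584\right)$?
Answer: $-87866097264$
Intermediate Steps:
$\left(24245 + 367619\right) \left(\left(64382 - -158976\right) - 447584\right) = 391864 \left(\left(64382 + 158976\right) - 447584\right) = 391864 \left(223358 - 447584\right) = 391864 \left(-224226\right) = -87866097264$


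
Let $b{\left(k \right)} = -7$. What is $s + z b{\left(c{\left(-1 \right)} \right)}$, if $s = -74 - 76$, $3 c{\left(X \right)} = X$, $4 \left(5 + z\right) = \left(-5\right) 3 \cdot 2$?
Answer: $- \frac{125}{2} \approx -62.5$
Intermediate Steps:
$z = - \frac{25}{2}$ ($z = -5 + \frac{\left(-5\right) 3 \cdot 2}{4} = -5 + \frac{\left(-15\right) 2}{4} = -5 + \frac{1}{4} \left(-30\right) = -5 - \frac{15}{2} = - \frac{25}{2} \approx -12.5$)
$c{\left(X \right)} = \frac{X}{3}$
$s = -150$ ($s = -74 - 76 = -150$)
$s + z b{\left(c{\left(-1 \right)} \right)} = -150 - - \frac{175}{2} = -150 + \frac{175}{2} = - \frac{125}{2}$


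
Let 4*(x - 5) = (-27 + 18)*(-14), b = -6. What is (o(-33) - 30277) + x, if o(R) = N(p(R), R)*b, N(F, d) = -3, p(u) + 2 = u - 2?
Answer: -60445/2 ≈ -30223.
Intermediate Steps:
p(u) = -4 + u (p(u) = -2 + (u - 2) = -2 + (-2 + u) = -4 + u)
o(R) = 18 (o(R) = -3*(-6) = 18)
x = 73/2 (x = 5 + ((-27 + 18)*(-14))/4 = 5 + (-9*(-14))/4 = 5 + (¼)*126 = 5 + 63/2 = 73/2 ≈ 36.500)
(o(-33) - 30277) + x = (18 - 30277) + 73/2 = -30259 + 73/2 = -60445/2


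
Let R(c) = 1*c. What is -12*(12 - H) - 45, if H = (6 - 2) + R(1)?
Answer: -129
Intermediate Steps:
R(c) = c
H = 5 (H = (6 - 2) + 1 = 4 + 1 = 5)
-12*(12 - H) - 45 = -12*(12 - 1*5) - 45 = -12*(12 - 5) - 45 = -12*7 - 45 = -84 - 45 = -129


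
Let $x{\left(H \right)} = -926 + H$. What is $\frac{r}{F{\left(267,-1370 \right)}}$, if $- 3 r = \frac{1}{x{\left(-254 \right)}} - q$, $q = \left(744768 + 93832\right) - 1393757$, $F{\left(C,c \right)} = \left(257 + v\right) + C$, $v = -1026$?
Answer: $\frac{218361753}{592360} \approx 368.63$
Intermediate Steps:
$F{\left(C,c \right)} = -769 + C$ ($F{\left(C,c \right)} = \left(257 - 1026\right) + C = -769 + C$)
$q = -555157$ ($q = 838600 - 1393757 = -555157$)
$r = - \frac{218361753}{1180}$ ($r = - \frac{\frac{1}{-926 - 254} - -555157}{3} = - \frac{\frac{1}{-1180} + 555157}{3} = - \frac{- \frac{1}{1180} + 555157}{3} = \left(- \frac{1}{3}\right) \frac{655085259}{1180} = - \frac{218361753}{1180} \approx -1.8505 \cdot 10^{5}$)
$\frac{r}{F{\left(267,-1370 \right)}} = - \frac{218361753}{1180 \left(-769 + 267\right)} = - \frac{218361753}{1180 \left(-502\right)} = \left(- \frac{218361753}{1180}\right) \left(- \frac{1}{502}\right) = \frac{218361753}{592360}$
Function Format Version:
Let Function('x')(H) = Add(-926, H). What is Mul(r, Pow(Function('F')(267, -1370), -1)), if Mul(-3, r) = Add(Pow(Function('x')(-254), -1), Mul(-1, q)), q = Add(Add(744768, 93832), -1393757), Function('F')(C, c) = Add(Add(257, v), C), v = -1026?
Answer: Rational(218361753, 592360) ≈ 368.63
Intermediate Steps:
Function('F')(C, c) = Add(-769, C) (Function('F')(C, c) = Add(Add(257, -1026), C) = Add(-769, C))
q = -555157 (q = Add(838600, -1393757) = -555157)
r = Rational(-218361753, 1180) (r = Mul(Rational(-1, 3), Add(Pow(Add(-926, -254), -1), Mul(-1, -555157))) = Mul(Rational(-1, 3), Add(Pow(-1180, -1), 555157)) = Mul(Rational(-1, 3), Add(Rational(-1, 1180), 555157)) = Mul(Rational(-1, 3), Rational(655085259, 1180)) = Rational(-218361753, 1180) ≈ -1.8505e+5)
Mul(r, Pow(Function('F')(267, -1370), -1)) = Mul(Rational(-218361753, 1180), Pow(Add(-769, 267), -1)) = Mul(Rational(-218361753, 1180), Pow(-502, -1)) = Mul(Rational(-218361753, 1180), Rational(-1, 502)) = Rational(218361753, 592360)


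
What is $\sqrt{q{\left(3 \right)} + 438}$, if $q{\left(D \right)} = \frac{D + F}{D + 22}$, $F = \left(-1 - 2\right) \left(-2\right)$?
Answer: $\frac{\sqrt{10959}}{5} \approx 20.937$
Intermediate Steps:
$F = 6$ ($F = \left(-3\right) \left(-2\right) = 6$)
$q{\left(D \right)} = \frac{6 + D}{22 + D}$ ($q{\left(D \right)} = \frac{D + 6}{D + 22} = \frac{6 + D}{22 + D}$)
$\sqrt{q{\left(3 \right)} + 438} = \sqrt{\frac{6 + 3}{22 + 3} + 438} = \sqrt{\frac{1}{25} \cdot 9 + 438} = \sqrt{\frac{9}{25} + 438} = \sqrt{\frac{10959}{25}} = \frac{\sqrt{10959}}{5}$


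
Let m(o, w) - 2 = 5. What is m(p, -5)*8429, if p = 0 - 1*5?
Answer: 59003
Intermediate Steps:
p = -5 (p = 0 - 5 = -5)
m(o, w) = 7 (m(o, w) = 2 + 5 = 7)
m(p, -5)*8429 = 7*8429 = 59003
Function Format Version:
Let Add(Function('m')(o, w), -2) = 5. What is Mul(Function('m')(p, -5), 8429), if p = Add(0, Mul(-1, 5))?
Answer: 59003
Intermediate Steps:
p = -5 (p = Add(0, -5) = -5)
Function('m')(o, w) = 7 (Function('m')(o, w) = Add(2, 5) = 7)
Mul(Function('m')(p, -5), 8429) = Mul(7, 8429) = 59003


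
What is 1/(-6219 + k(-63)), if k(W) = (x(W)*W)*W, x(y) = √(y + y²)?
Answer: 691/6832487745 + 147*√434/759165305 ≈ 4.1350e-6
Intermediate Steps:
k(W) = W²*√(W*(1 + W)) (k(W) = (√(W*(1 + W))*W)*W = (W*√(W*(1 + W)))*W = W²*√(W*(1 + W)))
1/(-6219 + k(-63)) = 1/(-6219 + (-63)²*√(-63*(1 - 63))) = 1/(-6219 + 3969*√(-63*(-62))) = 1/(-6219 + 3969*√3906) = 1/(-6219 + 3969*(3*√434)) = 1/(-6219 + 11907*√434)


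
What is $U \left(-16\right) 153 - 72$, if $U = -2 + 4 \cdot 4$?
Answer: $-34344$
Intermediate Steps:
$U = 14$ ($U = -2 + 16 = 14$)
$U \left(-16\right) 153 - 72 = 14 \left(-16\right) 153 - 72 = \left(-224\right) 153 - 72 = -34272 - 72 = -34344$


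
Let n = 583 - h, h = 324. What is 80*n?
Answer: 20720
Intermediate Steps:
n = 259 (n = 583 - 1*324 = 583 - 324 = 259)
80*n = 80*259 = 20720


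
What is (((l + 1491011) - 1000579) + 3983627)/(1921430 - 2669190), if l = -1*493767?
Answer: -995073/186940 ≈ -5.3230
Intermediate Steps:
l = -493767
(((l + 1491011) - 1000579) + 3983627)/(1921430 - 2669190) = (((-493767 + 1491011) - 1000579) + 3983627)/(1921430 - 2669190) = ((997244 - 1000579) + 3983627)/(-747760) = (-3335 + 3983627)*(-1/747760) = 3980292*(-1/747760) = -995073/186940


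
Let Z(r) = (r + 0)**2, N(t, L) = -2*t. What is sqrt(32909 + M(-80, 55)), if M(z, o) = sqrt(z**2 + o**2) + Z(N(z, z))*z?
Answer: sqrt(-2015091 + 5*sqrt(377)) ≈ 1419.5*I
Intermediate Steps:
Z(r) = r**2
M(z, o) = sqrt(o**2 + z**2) + 4*z**3 (M(z, o) = sqrt(z**2 + o**2) + (-2*z)**2*z = sqrt(o**2 + z**2) + (4*z**2)*z = sqrt(o**2 + z**2) + 4*z**3)
sqrt(32909 + M(-80, 55)) = sqrt(32909 + (sqrt(55**2 + (-80)**2) + 4*(-80)**3)) = sqrt(32909 + (sqrt(3025 + 6400) + 4*(-512000))) = sqrt(32909 + (sqrt(9425) - 2048000)) = sqrt(32909 + (5*sqrt(377) - 2048000)) = sqrt(32909 + (-2048000 + 5*sqrt(377))) = sqrt(-2015091 + 5*sqrt(377))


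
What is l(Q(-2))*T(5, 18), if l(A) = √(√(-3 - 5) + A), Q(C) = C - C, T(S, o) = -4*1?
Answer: -4*2^(¾)*√I ≈ -4.7568 - 4.7568*I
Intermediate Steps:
T(S, o) = -4
Q(C) = 0
l(A) = √(A + 2*I*√2) (l(A) = √(√(-8) + A) = √(2*I*√2 + A) = √(A + 2*I*√2))
l(Q(-2))*T(5, 18) = √(0 + 2*I*√2)*(-4) = √(2*I*√2)*(-4) = (2^(¾)*√I)*(-4) = -4*2^(¾)*√I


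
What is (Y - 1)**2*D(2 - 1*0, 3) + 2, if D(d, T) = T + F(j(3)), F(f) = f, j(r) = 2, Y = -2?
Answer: 47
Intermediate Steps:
D(d, T) = 2 + T (D(d, T) = T + 2 = 2 + T)
(Y - 1)**2*D(2 - 1*0, 3) + 2 = (-2 - 1)**2*(2 + 3) + 2 = (-3)**2*5 + 2 = 9*5 + 2 = 45 + 2 = 47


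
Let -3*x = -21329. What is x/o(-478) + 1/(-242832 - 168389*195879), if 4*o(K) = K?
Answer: -1145361018737713/19251344423901 ≈ -59.495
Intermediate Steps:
x = 21329/3 (x = -1/3*(-21329) = 21329/3 ≈ 7109.7)
o(K) = K/4
x/o(-478) + 1/(-242832 - 168389*195879) = 21329/(3*(((1/4)*(-478)))) + 1/(-242832 - 168389*195879) = 21329/(3*(-239/2)) + (1/195879)/(-411221) = (21329/3)*(-2/239) - 1/411221*1/195879 = -42658/717 - 1/80549558259 = -1145361018737713/19251344423901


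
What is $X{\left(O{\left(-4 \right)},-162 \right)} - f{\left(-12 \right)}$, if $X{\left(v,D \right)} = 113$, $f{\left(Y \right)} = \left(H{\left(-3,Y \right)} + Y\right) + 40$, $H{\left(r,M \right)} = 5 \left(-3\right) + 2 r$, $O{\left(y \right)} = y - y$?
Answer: $106$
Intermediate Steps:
$O{\left(y \right)} = 0$
$H{\left(r,M \right)} = -15 + 2 r$
$f{\left(Y \right)} = 19 + Y$ ($f{\left(Y \right)} = \left(\left(-15 + 2 \left(-3\right)\right) + Y\right) + 40 = \left(\left(-15 - 6\right) + Y\right) + 40 = \left(-21 + Y\right) + 40 = 19 + Y$)
$X{\left(O{\left(-4 \right)},-162 \right)} - f{\left(-12 \right)} = 113 - \left(19 - 12\right) = 113 - 7 = 106$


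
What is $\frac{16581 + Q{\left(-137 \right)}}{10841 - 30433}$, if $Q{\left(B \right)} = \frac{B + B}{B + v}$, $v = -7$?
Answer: $- \frac{1193969}{1410624} \approx -0.84641$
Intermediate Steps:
$Q{\left(B \right)} = \frac{2 B}{-7 + B}$ ($Q{\left(B \right)} = \frac{B + B}{B - 7} = \frac{2 B}{-7 + B}$)
$\frac{16581 + Q{\left(-137 \right)}}{10841 - 30433} = \frac{16581 + 2 \left(-137\right) \frac{1}{-7 - 137}}{10841 - 30433} = \frac{16581 + 2 \left(-137\right) \frac{1}{-144}}{-19592} = \left(16581 + 2 \left(-137\right) \left(- \frac{1}{144}\right)\right) \left(- \frac{1}{19592}\right) = \left(16581 + \frac{137}{72}\right) \left(- \frac{1}{19592}\right) = \frac{1193969}{72} \left(- \frac{1}{19592}\right) = - \frac{1193969}{1410624}$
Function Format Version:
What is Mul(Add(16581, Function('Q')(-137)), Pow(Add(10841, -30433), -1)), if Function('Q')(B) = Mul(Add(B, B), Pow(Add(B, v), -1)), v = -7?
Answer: Rational(-1193969, 1410624) ≈ -0.84641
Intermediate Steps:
Function('Q')(B) = Mul(2, B, Pow(Add(-7, B), -1)) (Function('Q')(B) = Mul(Add(B, B), Pow(Add(B, -7), -1)) = Mul(Mul(2, B), Pow(Add(-7, B), -1)) = Mul(2, B, Pow(Add(-7, B), -1)))
Mul(Add(16581, Function('Q')(-137)), Pow(Add(10841, -30433), -1)) = Mul(Add(16581, Mul(2, -137, Pow(Add(-7, -137), -1))), Pow(Add(10841, -30433), -1)) = Mul(Add(16581, Mul(2, -137, Pow(-144, -1))), Pow(-19592, -1)) = Mul(Add(16581, Mul(2, -137, Rational(-1, 144))), Rational(-1, 19592)) = Mul(Add(16581, Rational(137, 72)), Rational(-1, 19592)) = Mul(Rational(1193969, 72), Rational(-1, 19592)) = Rational(-1193969, 1410624)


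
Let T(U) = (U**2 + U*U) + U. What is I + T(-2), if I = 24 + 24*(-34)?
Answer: -786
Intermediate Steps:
I = -792 (I = 24 - 816 = -792)
T(U) = U + 2*U**2 (T(U) = (U**2 + U**2) + U = 2*U**2 + U = U + 2*U**2)
I + T(-2) = -792 - 2*(1 + 2*(-2)) = -792 - 2*(1 - 4) = -792 - 2*(-3) = -792 + 6 = -786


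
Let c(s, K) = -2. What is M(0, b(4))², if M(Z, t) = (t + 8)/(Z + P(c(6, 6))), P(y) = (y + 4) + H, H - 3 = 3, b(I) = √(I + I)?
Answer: (4 + √2)²/16 ≈ 1.8321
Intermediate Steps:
b(I) = √2*√I (b(I) = √(2*I) = √2*√I)
H = 6 (H = 3 + 3 = 6)
P(y) = 10 + y (P(y) = (y + 4) + 6 = (4 + y) + 6 = 10 + y)
M(Z, t) = (8 + t)/(8 + Z) (M(Z, t) = (t + 8)/(Z + (10 - 2)) = (8 + t)/(Z + 8) = (8 + t)/(8 + Z))
M(0, b(4))² = ((8 + √2*√4)/(8 + 0))² = ((8 + √2*2)/8)² = ((8 + 2*√2)/8)² = (1 + √2/4)²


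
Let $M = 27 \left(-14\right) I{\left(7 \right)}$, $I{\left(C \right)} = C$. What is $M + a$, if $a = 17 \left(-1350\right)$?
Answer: $-25596$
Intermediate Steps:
$a = -22950$
$M = -2646$ ($M = 27 \left(-14\right) 7 = \left(-378\right) 7 = -2646$)
$M + a = -2646 - 22950 = -25596$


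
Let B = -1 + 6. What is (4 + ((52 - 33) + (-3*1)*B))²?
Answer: 64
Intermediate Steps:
B = 5
(4 + ((52 - 33) + (-3*1)*B))² = (4 + ((52 - 33) - 3*1*5))² = (4 + (19 - 3*5))² = (4 + (19 - 15))² = (4 + 4)² = 8² = 64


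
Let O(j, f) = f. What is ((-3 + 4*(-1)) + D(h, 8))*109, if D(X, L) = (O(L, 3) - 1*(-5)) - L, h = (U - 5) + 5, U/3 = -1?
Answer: -763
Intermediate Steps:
U = -3 (U = 3*(-1) = -3)
h = -3 (h = (-3 - 5) + 5 = -8 + 5 = -3)
D(X, L) = 8 - L (D(X, L) = (3 - 1*(-5)) - L = (3 + 5) - L = 8 - L)
((-3 + 4*(-1)) + D(h, 8))*109 = ((-3 + 4*(-1)) + (8 - 1*8))*109 = ((-3 - 4) + (8 - 8))*109 = (-7 + 0)*109 = -7*109 = -763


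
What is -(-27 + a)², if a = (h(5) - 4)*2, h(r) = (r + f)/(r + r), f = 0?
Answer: -1156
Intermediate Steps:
h(r) = ½ (h(r) = (r + 0)/(r + r) = r/((2*r)) = r*(1/(2*r)) = ½)
a = -7 (a = (½ - 4)*2 = -7/2*2 = -7)
-(-27 + a)² = -(-27 - 7)² = -1*(-34)² = -1*1156 = -1156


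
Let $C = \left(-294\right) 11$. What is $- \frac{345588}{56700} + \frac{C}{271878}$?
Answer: $- \frac{1307515862}{214103925} \approx -6.1069$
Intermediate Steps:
$C = -3234$
$- \frac{345588}{56700} + \frac{C}{271878} = - \frac{345588}{56700} - \frac{3234}{271878} = \left(-345588\right) \frac{1}{56700} - \frac{539}{45313} = - \frac{28799}{4725} - \frac{539}{45313} = - \frac{1307515862}{214103925}$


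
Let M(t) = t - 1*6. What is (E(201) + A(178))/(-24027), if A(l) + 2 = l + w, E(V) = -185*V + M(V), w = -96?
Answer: 36910/24027 ≈ 1.5362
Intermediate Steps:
M(t) = -6 + t (M(t) = t - 6 = -6 + t)
E(V) = -6 - 184*V (E(V) = -185*V + (-6 + V) = -6 - 184*V)
A(l) = -98 + l (A(l) = -2 + (l - 96) = -2 + (-96 + l) = -98 + l)
(E(201) + A(178))/(-24027) = ((-6 - 184*201) + (-98 + 178))/(-24027) = ((-6 - 36984) + 80)*(-1/24027) = (-36990 + 80)*(-1/24027) = -36910*(-1/24027) = 36910/24027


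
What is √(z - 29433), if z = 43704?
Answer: √14271 ≈ 119.46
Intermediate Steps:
√(z - 29433) = √(43704 - 29433) = √14271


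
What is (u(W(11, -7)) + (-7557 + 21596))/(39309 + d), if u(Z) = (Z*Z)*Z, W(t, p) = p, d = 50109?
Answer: 6848/44709 ≈ 0.15317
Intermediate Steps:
u(Z) = Z³ (u(Z) = Z²*Z = Z³)
(u(W(11, -7)) + (-7557 + 21596))/(39309 + d) = ((-7)³ + (-7557 + 21596))/(39309 + 50109) = (-343 + 14039)/89418 = 13696*(1/89418) = 6848/44709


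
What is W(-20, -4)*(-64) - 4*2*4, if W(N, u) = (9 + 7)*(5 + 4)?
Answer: -9248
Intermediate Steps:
W(N, u) = 144 (W(N, u) = 16*9 = 144)
W(-20, -4)*(-64) - 4*2*4 = 144*(-64) - 4*2*4 = -9216 - 8*4 = -9216 - 32 = -9248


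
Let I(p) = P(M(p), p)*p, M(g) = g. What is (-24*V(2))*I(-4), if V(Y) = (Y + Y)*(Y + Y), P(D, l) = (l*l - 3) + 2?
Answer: 23040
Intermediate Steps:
P(D, l) = -1 + l² (P(D, l) = (l² - 3) + 2 = (-3 + l²) + 2 = -1 + l²)
I(p) = p*(-1 + p²) (I(p) = (-1 + p²)*p = p*(-1 + p²))
V(Y) = 4*Y² (V(Y) = (2*Y)*(2*Y) = 4*Y²)
(-24*V(2))*I(-4) = (-96*2²)*((-4)³ - 1*(-4)) = (-96*4)*(-64 + 4) = -24*16*(-60) = -384*(-60) = 23040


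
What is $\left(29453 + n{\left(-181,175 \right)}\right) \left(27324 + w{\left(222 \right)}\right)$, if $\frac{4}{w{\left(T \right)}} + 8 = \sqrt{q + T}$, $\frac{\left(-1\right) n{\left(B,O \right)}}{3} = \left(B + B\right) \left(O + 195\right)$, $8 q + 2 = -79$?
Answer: $\frac{13940704789604}{1183} + \frac{3450184 \sqrt{3390}}{1183} \approx 1.1784 \cdot 10^{10}$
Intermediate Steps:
$q = - \frac{81}{8}$ ($q = - \frac{1}{4} + \frac{1}{8} \left(-79\right) = - \frac{1}{4} - \frac{79}{8} = - \frac{81}{8} \approx -10.125$)
$n{\left(B,O \right)} = - 6 B \left(195 + O\right)$ ($n{\left(B,O \right)} = - 3 \left(B + B\right) \left(O + 195\right) = - 3 \cdot 2 B \left(195 + O\right) = - 6 B \left(195 + O\right)$)
$w{\left(T \right)} = \frac{4}{-8 + \sqrt{- \frac{81}{8} + T}}$
$\left(29453 + n{\left(-181,175 \right)}\right) \left(27324 + w{\left(222 \right)}\right) = \left(29453 - - 1086 \left(195 + 175\right)\right) \left(27324 + \frac{16}{-32 + \sqrt{2} \sqrt{-81 + 8 \cdot 222}}\right) = \left(29453 - \left(-1086\right) 370\right) \left(27324 + \frac{16}{-32 + \sqrt{2} \sqrt{-81 + 1776}}\right) = \left(29453 + 401820\right) \left(27324 + \frac{16}{-32 + \sqrt{2} \sqrt{1695}}\right) = 431273 \left(27324 + \frac{16}{-32 + \sqrt{3390}}\right) = 11784103452 + \frac{6900368}{-32 + \sqrt{3390}}$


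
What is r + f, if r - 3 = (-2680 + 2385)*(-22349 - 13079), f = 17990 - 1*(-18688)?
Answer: 10487941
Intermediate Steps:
f = 36678 (f = 17990 + 18688 = 36678)
r = 10451263 (r = 3 + (-2680 + 2385)*(-22349 - 13079) = 3 - 295*(-35428) = 3 + 10451260 = 10451263)
r + f = 10451263 + 36678 = 10487941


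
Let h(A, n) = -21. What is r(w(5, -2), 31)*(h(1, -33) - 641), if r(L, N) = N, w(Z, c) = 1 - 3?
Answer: -20522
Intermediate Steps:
w(Z, c) = -2
r(w(5, -2), 31)*(h(1, -33) - 641) = 31*(-21 - 641) = 31*(-662) = -20522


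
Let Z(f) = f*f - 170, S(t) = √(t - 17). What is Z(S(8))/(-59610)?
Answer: 179/59610 ≈ 0.0030029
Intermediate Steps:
S(t) = √(-17 + t)
Z(f) = -170 + f² (Z(f) = f² - 170 = -170 + f²)
Z(S(8))/(-59610) = (-170 + (√(-17 + 8))²)/(-59610) = (-170 + (√(-9))²)*(-1/59610) = (-170 + (3*I)²)*(-1/59610) = (-170 - 9)*(-1/59610) = -179*(-1/59610) = 179/59610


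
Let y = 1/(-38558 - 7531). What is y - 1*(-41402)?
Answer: 1908176777/46089 ≈ 41402.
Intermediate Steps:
y = -1/46089 (y = 1/(-46089) = -1/46089 ≈ -2.1697e-5)
y - 1*(-41402) = -1/46089 - 1*(-41402) = -1/46089 + 41402 = 1908176777/46089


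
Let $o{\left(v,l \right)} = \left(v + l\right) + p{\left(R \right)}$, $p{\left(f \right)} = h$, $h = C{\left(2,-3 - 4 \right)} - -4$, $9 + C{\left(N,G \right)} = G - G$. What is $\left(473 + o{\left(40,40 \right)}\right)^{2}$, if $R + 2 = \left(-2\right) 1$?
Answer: $300304$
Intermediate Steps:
$C{\left(N,G \right)} = -9$ ($C{\left(N,G \right)} = -9 + \left(G - G\right) = -9 + 0 = -9$)
$R = -4$ ($R = -2 - 2 = -4$)
$h = -5$ ($h = -9 - -4 = -9 + 4 = -5$)
$p{\left(f \right)} = -5$
$o{\left(v,l \right)} = -5 + l + v$ ($o{\left(v,l \right)} = \left(v + l\right) - 5 = \left(l + v\right) - 5 = -5 + l + v$)
$\left(473 + o{\left(40,40 \right)}\right)^{2} = \left(473 + \left(-5 + 40 + 40\right)\right)^{2} = \left(473 + 75\right)^{2} = 548^{2} = 300304$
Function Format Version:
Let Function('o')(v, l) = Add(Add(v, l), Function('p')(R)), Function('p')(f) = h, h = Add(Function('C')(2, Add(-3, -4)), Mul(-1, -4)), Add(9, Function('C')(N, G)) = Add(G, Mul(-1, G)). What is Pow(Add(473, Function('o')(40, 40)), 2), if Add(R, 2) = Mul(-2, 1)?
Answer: 300304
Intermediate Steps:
Function('C')(N, G) = -9 (Function('C')(N, G) = Add(-9, Add(G, Mul(-1, G))) = Add(-9, 0) = -9)
R = -4 (R = Add(-2, Mul(-2, 1)) = Add(-2, -2) = -4)
h = -5 (h = Add(-9, Mul(-1, -4)) = Add(-9, 4) = -5)
Function('p')(f) = -5
Function('o')(v, l) = Add(-5, l, v) (Function('o')(v, l) = Add(Add(v, l), -5) = Add(Add(l, v), -5) = Add(-5, l, v))
Pow(Add(473, Function('o')(40, 40)), 2) = Pow(Add(473, Add(-5, 40, 40)), 2) = Pow(Add(473, 75), 2) = Pow(548, 2) = 300304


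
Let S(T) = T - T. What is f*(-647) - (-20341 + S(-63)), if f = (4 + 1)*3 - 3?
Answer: 12577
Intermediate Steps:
f = 12 (f = 5*3 - 3 = 15 - 3 = 12)
S(T) = 0
f*(-647) - (-20341 + S(-63)) = 12*(-647) - (-20341 + 0) = -7764 - 1*(-20341) = -7764 + 20341 = 12577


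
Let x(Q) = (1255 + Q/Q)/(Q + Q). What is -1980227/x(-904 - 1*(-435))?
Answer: 928726463/628 ≈ 1.4789e+6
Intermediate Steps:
x(Q) = 628/Q (x(Q) = (1255 + 1)/((2*Q)) = 1256*(1/(2*Q)) = 628/Q)
-1980227/x(-904 - 1*(-435)) = -1980227/(628/(-904 - 1*(-435))) = -1980227/(628/(-904 + 435)) = -1980227/(628/(-469)) = -1980227/(628*(-1/469)) = -1980227/(-628/469) = -1980227*(-469/628) = 928726463/628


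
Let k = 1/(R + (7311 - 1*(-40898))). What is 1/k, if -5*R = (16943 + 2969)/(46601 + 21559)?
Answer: 2053700911/42600 ≈ 48209.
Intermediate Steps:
R = -2489/42600 (R = -(16943 + 2969)/(5*(46601 + 21559)) = -19912/(5*68160) = -⅕*2489/8520 = -2489/42600 ≈ -0.058427)
k = 42600/2053700911 (k = 1/(-2489/42600 + (7311 - 1*(-40898))) = 1/(-2489/42600 + (7311 + 40898)) = 1/(-2489/42600 + 48209) = 1/(2053700911/42600) = 42600/2053700911 ≈ 2.0743e-5)
1/k = 1/(42600/2053700911) = 2053700911/42600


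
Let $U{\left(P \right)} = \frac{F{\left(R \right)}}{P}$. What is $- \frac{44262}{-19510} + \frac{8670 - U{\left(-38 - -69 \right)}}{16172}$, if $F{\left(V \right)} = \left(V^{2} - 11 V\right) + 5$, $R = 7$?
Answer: $\frac{13717054207}{4890493660} \approx 2.8048$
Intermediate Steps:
$F{\left(V \right)} = 5 + V^{2} - 11 V$
$U{\left(P \right)} = - \frac{23}{P}$ ($U{\left(P \right)} = \frac{5 + 7^{2} - 77}{P} = \frac{5 + 49 - 77}{P} = - \frac{23}{P}$)
$- \frac{44262}{-19510} + \frac{8670 - U{\left(-38 - -69 \right)}}{16172} = - \frac{44262}{-19510} + \frac{8670 - - \frac{23}{-38 - -69}}{16172} = \left(-44262\right) \left(- \frac{1}{19510}\right) + \left(8670 - - \frac{23}{-38 + 69}\right) \frac{1}{16172} = \frac{22131}{9755} + \left(8670 - - \frac{23}{31}\right) \frac{1}{16172} = \frac{22131}{9755} + \left(8670 + \frac{23}{31}\right) \frac{1}{16172} = \frac{22131}{9755} + \frac{268793}{31} \cdot \frac{1}{16172} = \frac{22131}{9755} + \frac{268793}{501332} = \frac{13717054207}{4890493660}$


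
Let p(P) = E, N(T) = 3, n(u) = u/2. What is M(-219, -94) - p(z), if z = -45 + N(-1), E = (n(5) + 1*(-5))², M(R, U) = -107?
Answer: -453/4 ≈ -113.25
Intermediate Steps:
n(u) = u/2 (n(u) = u*(½) = u/2)
E = 25/4 (E = ((½)*5 + 1*(-5))² = (5/2 - 5)² = (-5/2)² = 25/4 ≈ 6.2500)
z = -42 (z = -45 + 3 = -42)
p(P) = 25/4
M(-219, -94) - p(z) = -107 - 1*25/4 = -107 - 25/4 = -453/4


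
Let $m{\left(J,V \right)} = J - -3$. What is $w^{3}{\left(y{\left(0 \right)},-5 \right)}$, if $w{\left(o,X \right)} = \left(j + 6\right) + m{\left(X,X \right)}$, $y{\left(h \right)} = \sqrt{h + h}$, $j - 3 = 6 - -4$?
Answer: $4913$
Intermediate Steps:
$m{\left(J,V \right)} = 3 + J$ ($m{\left(J,V \right)} = J + 3 = 3 + J$)
$j = 13$ ($j = 3 + \left(6 - -4\right) = 3 + \left(6 + 4\right) = 3 + 10 = 13$)
$y{\left(h \right)} = \sqrt{2} \sqrt{h}$ ($y{\left(h \right)} = \sqrt{2 h} = \sqrt{2} \sqrt{h}$)
$w{\left(o,X \right)} = 22 + X$ ($w{\left(o,X \right)} = \left(13 + 6\right) + \left(3 + X\right) = 19 + \left(3 + X\right) = 22 + X$)
$w^{3}{\left(y{\left(0 \right)},-5 \right)} = \left(22 - 5\right)^{3} = 17^{3} = 4913$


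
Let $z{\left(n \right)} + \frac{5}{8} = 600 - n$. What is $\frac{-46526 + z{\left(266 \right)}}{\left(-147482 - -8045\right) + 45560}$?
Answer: $\frac{369541}{751016} \approx 0.49205$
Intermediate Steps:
$z{\left(n \right)} = \frac{4795}{8} - n$ ($z{\left(n \right)} = - \frac{5}{8} - \left(-600 + n\right) = \frac{4795}{8} - n$)
$\frac{-46526 + z{\left(266 \right)}}{\left(-147482 - -8045\right) + 45560} = \frac{-46526 + \left(\frac{4795}{8} - 266\right)}{\left(-147482 - -8045\right) + 45560} = \frac{-46526 + \left(\frac{4795}{8} - 266\right)}{\left(-147482 + 8045\right) + 45560} = \frac{-46526 + \frac{2667}{8}}{-139437 + 45560} = - \frac{369541}{8 \left(-93877\right)} = \left(- \frac{369541}{8}\right) \left(- \frac{1}{93877}\right) = \frac{369541}{751016}$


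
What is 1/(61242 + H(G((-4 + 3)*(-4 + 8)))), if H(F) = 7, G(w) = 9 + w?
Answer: 1/61249 ≈ 1.6327e-5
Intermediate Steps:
1/(61242 + H(G((-4 + 3)*(-4 + 8)))) = 1/(61242 + 7) = 1/61249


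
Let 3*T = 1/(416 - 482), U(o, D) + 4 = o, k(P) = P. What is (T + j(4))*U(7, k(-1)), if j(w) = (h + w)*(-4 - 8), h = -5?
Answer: 2375/66 ≈ 35.985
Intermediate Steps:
j(w) = 60 - 12*w (j(w) = (-5 + w)*(-4 - 8) = (-5 + w)*(-12) = 60 - 12*w)
U(o, D) = -4 + o
T = -1/198 (T = 1/(3*(416 - 482)) = (⅓)/(-66) = (⅓)*(-1/66) = -1/198 ≈ -0.0050505)
(T + j(4))*U(7, k(-1)) = (-1/198 + (60 - 12*4))*(-4 + 7) = (-1/198 + (60 - 48))*3 = (-1/198 + 12)*3 = (2375/198)*3 = 2375/66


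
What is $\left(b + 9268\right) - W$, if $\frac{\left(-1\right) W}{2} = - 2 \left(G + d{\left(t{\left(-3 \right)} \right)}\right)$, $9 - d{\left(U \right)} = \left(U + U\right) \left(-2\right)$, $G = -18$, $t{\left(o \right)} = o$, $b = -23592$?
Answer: $-14240$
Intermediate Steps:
$d{\left(U \right)} = 9 + 4 U$ ($d{\left(U \right)} = 9 - \left(U + U\right) \left(-2\right) = 9 - 2 U \left(-2\right) = 9 - - 4 U = 9 + 4 U$)
$W = -84$ ($W = - 2 \left(- 2 \left(-18 + \left(9 + 4 \left(-3\right)\right)\right)\right) = - 2 \left(- 2 \left(-18 + \left(9 - 12\right)\right)\right) = - 2 \left(- 2 \left(-18 - 3\right)\right) = - 2 \left(\left(-2\right) \left(-21\right)\right) = \left(-2\right) 42 = -84$)
$\left(b + 9268\right) - W = \left(-23592 + 9268\right) - -84 = -14324 + 84 = -14240$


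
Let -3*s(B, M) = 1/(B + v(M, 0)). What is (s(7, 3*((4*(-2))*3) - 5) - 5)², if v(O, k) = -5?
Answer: 961/36 ≈ 26.694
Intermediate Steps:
s(B, M) = -1/(3*(-5 + B)) (s(B, M) = -1/(3*(B - 5)) = -1/(3*(-5 + B)))
(s(7, 3*((4*(-2))*3) - 5) - 5)² = (-1/(-15 + 3*7) - 5)² = (-1/(-15 + 21) - 5)² = (-1/6 - 5)² = (-1*⅙ - 5)² = (-⅙ - 5)² = (-31/6)² = 961/36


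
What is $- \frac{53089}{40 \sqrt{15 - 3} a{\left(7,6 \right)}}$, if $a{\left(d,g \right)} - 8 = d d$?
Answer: $- \frac{53089 \sqrt{3}}{13680} \approx -6.7217$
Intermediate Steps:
$a{\left(d,g \right)} = 8 + d^{2}$ ($a{\left(d,g \right)} = 8 + d d = 8 + d^{2}$)
$- \frac{53089}{40 \sqrt{15 - 3} a{\left(7,6 \right)}} = - \frac{53089}{40 \sqrt{15 - 3} \left(8 + 7^{2}\right)} = - \frac{53089}{40 \sqrt{12} \left(8 + 49\right)} = - \frac{53089}{40 \cdot 2 \sqrt{3} \cdot 57} = - \frac{53089}{80 \sqrt{3} \cdot 57} = - \frac{53089}{4560 \sqrt{3}} = - 53089 \frac{\sqrt{3}}{13680} = - \frac{53089 \sqrt{3}}{13680}$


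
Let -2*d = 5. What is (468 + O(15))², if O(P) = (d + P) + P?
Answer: 982081/4 ≈ 2.4552e+5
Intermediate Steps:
d = -5/2 (d = -½*5 = -5/2 ≈ -2.5000)
O(P) = -5/2 + 2*P (O(P) = (-5/2 + P) + P = -5/2 + 2*P)
(468 + O(15))² = (468 + (-5/2 + 2*15))² = (468 + (-5/2 + 30))² = (468 + 55/2)² = (991/2)² = 982081/4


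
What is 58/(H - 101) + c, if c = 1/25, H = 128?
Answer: 1477/675 ≈ 2.1881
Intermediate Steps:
c = 1/25 ≈ 0.040000
58/(H - 101) + c = 58/(128 - 101) + 1/25 = 58/27 + 1/25 = 1477/675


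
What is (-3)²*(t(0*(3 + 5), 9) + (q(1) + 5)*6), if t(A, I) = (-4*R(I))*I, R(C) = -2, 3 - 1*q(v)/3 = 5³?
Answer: -18846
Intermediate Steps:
q(v) = -366 (q(v) = 9 - 3*5³ = 9 - 3*125 = 9 - 375 = -366)
t(A, I) = 8*I (t(A, I) = (-4*(-2))*I = 8*I)
(-3)²*(t(0*(3 + 5), 9) + (q(1) + 5)*6) = (-3)²*(8*9 + (-366 + 5)*6) = 9*(72 - 361*6) = 9*(72 - 2166) = 9*(-2094) = -18846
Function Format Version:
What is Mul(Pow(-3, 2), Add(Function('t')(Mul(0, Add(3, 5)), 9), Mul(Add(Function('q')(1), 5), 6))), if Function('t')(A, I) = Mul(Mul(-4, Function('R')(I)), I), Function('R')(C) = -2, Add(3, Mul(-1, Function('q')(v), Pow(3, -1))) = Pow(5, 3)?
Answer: -18846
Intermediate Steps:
Function('q')(v) = -366 (Function('q')(v) = Add(9, Mul(-3, Pow(5, 3))) = Add(9, Mul(-3, 125)) = Add(9, -375) = -366)
Function('t')(A, I) = Mul(8, I) (Function('t')(A, I) = Mul(Mul(-4, -2), I) = Mul(8, I))
Mul(Pow(-3, 2), Add(Function('t')(Mul(0, Add(3, 5)), 9), Mul(Add(Function('q')(1), 5), 6))) = Mul(Pow(-3, 2), Add(Mul(8, 9), Mul(Add(-366, 5), 6))) = Mul(9, Add(72, Mul(-361, 6))) = Mul(9, Add(72, -2166)) = Mul(9, -2094) = -18846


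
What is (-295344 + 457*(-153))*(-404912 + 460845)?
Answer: -20430367245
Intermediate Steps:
(-295344 + 457*(-153))*(-404912 + 460845) = (-295344 - 69921)*55933 = -365265*55933 = -20430367245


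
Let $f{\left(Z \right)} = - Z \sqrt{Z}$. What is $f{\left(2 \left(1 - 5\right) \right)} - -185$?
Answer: $185 + 16 i \sqrt{2} \approx 185.0 + 22.627 i$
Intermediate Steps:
$f{\left(Z \right)} = - Z^{\frac{3}{2}}$
$f{\left(2 \left(1 - 5\right) \right)} - -185 = - \left(2 \left(1 - 5\right)\right)^{\frac{3}{2}} - -185 = - \left(2 \left(-4\right)\right)^{\frac{3}{2}} + 185 = - \left(-8\right)^{\frac{3}{2}} + 185 = - \left(-16\right) i \sqrt{2} + 185 = 16 i \sqrt{2} + 185 = 185 + 16 i \sqrt{2}$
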